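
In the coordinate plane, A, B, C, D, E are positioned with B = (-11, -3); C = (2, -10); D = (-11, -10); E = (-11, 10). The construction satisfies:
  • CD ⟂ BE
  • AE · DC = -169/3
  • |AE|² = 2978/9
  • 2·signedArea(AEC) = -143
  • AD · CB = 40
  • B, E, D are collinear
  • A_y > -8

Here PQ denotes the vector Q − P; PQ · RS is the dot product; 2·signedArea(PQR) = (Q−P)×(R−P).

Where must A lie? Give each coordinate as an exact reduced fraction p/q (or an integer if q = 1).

A = (-20/3, -23/3)

1. A_x = -20/3  [AD · CB = 40 ∩ AE · DC = -169/3]
2. A_y = -23/3  [AD · CB = 40 ∩ AE · DC = -169/3]
   → A = (-20/3, -23/3)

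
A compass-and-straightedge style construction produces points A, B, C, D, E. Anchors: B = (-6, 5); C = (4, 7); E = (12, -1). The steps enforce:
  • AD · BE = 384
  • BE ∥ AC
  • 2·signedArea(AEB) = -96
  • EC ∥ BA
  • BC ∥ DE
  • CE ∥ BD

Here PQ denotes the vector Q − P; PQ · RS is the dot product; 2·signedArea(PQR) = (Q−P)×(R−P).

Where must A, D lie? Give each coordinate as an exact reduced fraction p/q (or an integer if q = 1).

A = (-14, 13)
D = (2, -3)

1. A_x = -14  [BE ∥ AC ∩ EC ∥ BA]
2. A_y = 13  [BE ∥ AC ∩ EC ∥ BA]
   → A = (-14, 13)
3. D_x = 2  [BC ∥ DE ∩ CE ∥ BD]
4. D_y = -3  [BC ∥ DE ∩ CE ∥ BD]
   → D = (2, -3)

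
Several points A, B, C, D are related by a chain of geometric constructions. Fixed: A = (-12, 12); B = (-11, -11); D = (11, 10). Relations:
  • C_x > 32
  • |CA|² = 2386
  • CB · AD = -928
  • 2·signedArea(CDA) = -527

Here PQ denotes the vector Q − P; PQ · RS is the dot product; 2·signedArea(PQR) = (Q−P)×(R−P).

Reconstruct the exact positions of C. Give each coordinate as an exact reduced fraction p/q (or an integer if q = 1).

C = (33, 31)

1. C_x = 33  [2·signedArea(CDA) = -527 ∩ CB · AD = -928]
2. C_y = 31  [2·signedArea(CDA) = -527 ∩ CB · AD = -928]
   → C = (33, 31)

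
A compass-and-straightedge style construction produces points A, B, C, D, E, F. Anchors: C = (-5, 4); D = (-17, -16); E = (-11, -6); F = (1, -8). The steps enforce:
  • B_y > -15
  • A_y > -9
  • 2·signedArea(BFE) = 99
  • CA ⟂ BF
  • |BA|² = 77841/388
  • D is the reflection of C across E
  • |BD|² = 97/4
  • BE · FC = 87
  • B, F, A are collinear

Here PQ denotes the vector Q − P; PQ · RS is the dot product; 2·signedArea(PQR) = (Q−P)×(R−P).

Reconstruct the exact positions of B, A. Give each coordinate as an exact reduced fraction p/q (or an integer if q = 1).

1. B_x = -25/2  [2·signedArea(BFE) = 99 ∩ BE · FC = 87]
2. B_y = -14  [2·signedArea(BFE) = 99 ∩ BE · FC = 87]
   → B = (-25/2, -14)
3. A_x = 43/97  [B, F, A are collinear ∩ CA ⟂ BF]
4. A_y = -800/97  [B, F, A are collinear ∩ CA ⟂ BF]
   → A = (43/97, -800/97)

A = (43/97, -800/97)
B = (-25/2, -14)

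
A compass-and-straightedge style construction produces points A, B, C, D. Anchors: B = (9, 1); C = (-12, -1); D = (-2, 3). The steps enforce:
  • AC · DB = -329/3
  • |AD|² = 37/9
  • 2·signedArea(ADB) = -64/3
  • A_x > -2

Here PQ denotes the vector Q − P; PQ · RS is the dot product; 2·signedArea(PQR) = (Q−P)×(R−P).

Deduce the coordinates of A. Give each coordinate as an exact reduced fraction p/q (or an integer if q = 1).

1. A_x = -5/3  [AC · DB = -329/3 ∩ 2·signedArea(ADB) = -64/3]
2. A_y = 1  [AC · DB = -329/3 ∩ 2·signedArea(ADB) = -64/3]
   → A = (-5/3, 1)

A = (-5/3, 1)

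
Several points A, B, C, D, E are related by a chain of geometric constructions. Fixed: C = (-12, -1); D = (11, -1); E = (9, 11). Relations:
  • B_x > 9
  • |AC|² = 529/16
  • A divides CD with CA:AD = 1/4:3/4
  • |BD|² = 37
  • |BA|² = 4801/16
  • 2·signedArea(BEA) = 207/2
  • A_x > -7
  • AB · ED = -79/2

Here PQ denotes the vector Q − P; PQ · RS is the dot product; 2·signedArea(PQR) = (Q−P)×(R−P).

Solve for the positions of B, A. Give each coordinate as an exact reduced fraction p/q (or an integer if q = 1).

A = (-25/4, -1)
B = (10, 5)

1. A_x = -25/4  [A divides CD with CA:AD = 1/4:3/4]
2. A_y = -1  [A divides CD with CA:AD = 1/4:3/4]
   → A = (-25/4, -1)
3. B_x = 10  [2·signedArea(BEA) = 207/2 ∩ AB · ED = -79/2]
4. B_y = 5  [2·signedArea(BEA) = 207/2 ∩ AB · ED = -79/2]
   → B = (10, 5)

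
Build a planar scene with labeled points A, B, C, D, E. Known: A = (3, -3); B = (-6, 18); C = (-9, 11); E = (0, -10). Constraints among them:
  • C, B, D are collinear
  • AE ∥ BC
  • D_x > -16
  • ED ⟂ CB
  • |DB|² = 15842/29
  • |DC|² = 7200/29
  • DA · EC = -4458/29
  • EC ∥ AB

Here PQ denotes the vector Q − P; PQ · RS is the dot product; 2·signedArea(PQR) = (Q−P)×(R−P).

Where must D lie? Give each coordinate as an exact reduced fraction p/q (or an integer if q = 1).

1. D_x = -441/29  [C, B, D are collinear ∩ ED ⟂ CB]
2. D_y = -101/29  [C, B, D are collinear ∩ ED ⟂ CB]
   → D = (-441/29, -101/29)

D = (-441/29, -101/29)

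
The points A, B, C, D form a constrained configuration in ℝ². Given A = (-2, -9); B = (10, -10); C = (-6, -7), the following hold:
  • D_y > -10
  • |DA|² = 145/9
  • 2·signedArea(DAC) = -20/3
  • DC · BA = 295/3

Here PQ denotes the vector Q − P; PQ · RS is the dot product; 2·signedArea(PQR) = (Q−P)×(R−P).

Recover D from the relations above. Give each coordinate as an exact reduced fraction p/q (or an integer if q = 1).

1. D_x = 2  [DC · BA = 295/3 ∩ 2·signedArea(DAC) = -20/3]
2. D_y = -28/3  [DC · BA = 295/3 ∩ 2·signedArea(DAC) = -20/3]
   → D = (2, -28/3)

D = (2, -28/3)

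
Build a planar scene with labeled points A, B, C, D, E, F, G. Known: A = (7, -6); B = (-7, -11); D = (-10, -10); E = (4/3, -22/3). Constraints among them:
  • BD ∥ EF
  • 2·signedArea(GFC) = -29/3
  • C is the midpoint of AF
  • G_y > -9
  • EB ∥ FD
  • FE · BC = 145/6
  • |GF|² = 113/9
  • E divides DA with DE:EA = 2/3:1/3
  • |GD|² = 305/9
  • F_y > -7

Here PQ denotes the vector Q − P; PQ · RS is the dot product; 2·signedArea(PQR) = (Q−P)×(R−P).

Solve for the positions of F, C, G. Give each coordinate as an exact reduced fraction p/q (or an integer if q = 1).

C = (8/3, -37/6)
F = (-5/3, -19/3)
G = (-13/3, -26/3)

1. F_x = -5/3  [EB ∥ FD ∩ BD ∥ EF]
2. F_y = -19/3  [EB ∥ FD ∩ BD ∥ EF]
   → F = (-5/3, -19/3)
3. C_x = 8/3  [C is the midpoint of AF]
4. C_y = -37/6  [C is the midpoint of AF]
   → C = (8/3, -37/6)
5. G_x = -13/3  [line -1/6·x + 13/3·y + 221/6 = 0 ∩ |GD|² = 305/9]
6. G_y = -26/3  [line -1/6·x + 13/3·y + 221/6 = 0 ∩ |GD|² = 305/9]
   → G = (-13/3, -26/3)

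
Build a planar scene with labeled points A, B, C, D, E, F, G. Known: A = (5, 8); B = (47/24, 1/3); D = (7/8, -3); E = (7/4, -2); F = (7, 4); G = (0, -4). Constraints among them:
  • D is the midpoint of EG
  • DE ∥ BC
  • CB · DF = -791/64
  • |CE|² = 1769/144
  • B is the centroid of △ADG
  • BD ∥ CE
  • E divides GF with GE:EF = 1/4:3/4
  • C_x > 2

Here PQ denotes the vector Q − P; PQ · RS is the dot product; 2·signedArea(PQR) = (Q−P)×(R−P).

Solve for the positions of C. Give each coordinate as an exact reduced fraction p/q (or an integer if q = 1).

C = (17/6, 4/3)

1. C_x = 17/6  [BD ∥ CE ∩ DE ∥ BC]
2. C_y = 4/3  [BD ∥ CE ∩ DE ∥ BC]
   → C = (17/6, 4/3)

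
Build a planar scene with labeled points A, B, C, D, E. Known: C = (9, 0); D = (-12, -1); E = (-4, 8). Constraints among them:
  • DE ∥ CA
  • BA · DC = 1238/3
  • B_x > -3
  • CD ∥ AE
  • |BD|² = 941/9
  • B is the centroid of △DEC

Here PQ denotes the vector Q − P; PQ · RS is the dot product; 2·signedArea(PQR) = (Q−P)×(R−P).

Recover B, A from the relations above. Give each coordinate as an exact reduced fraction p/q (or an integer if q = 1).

A = (17, 9)
B = (-7/3, 7/3)

1. B_x = -7/3  [B is the centroid of △DEC]
2. B_y = 7/3  [B is the centroid of △DEC]
   → B = (-7/3, 7/3)
3. A_x = 17  [CD ∥ AE ∩ DE ∥ CA]
4. A_y = 9  [CD ∥ AE ∩ DE ∥ CA]
   → A = (17, 9)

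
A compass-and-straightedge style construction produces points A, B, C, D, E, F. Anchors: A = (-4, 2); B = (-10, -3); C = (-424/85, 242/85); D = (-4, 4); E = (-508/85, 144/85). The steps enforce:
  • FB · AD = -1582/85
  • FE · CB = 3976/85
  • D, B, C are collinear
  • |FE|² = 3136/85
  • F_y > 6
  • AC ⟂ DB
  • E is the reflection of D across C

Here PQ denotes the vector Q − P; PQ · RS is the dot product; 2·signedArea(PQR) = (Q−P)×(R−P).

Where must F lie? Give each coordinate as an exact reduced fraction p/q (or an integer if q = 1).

1. F_x = -172/85  [FE · CB = 3976/85 ∩ FB · AD = -1582/85]
2. F_y = 536/85  [FE · CB = 3976/85 ∩ FB · AD = -1582/85]
   → F = (-172/85, 536/85)

F = (-172/85, 536/85)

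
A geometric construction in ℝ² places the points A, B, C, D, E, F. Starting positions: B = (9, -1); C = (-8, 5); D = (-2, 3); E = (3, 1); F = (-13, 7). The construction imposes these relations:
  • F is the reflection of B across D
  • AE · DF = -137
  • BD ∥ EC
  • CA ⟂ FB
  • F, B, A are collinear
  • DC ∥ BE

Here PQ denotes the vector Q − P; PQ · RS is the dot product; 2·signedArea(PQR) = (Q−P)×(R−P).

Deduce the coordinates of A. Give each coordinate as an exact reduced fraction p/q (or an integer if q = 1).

1. A_x = -1088/137  [F, B, A are collinear ∩ CA ⟂ FB]
2. A_y = 707/137  [F, B, A are collinear ∩ CA ⟂ FB]
   → A = (-1088/137, 707/137)

A = (-1088/137, 707/137)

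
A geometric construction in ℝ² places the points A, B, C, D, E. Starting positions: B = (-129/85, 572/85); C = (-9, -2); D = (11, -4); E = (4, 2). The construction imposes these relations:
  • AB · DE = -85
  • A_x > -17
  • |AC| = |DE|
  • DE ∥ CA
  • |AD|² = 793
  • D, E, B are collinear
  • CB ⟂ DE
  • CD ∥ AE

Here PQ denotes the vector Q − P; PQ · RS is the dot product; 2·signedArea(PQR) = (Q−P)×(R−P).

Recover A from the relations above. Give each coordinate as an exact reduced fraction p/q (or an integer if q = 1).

1. A_x = -16  [CD ∥ AE ∩ DE ∥ CA]
2. A_y = 4  [CD ∥ AE ∩ DE ∥ CA]
   → A = (-16, 4)

A = (-16, 4)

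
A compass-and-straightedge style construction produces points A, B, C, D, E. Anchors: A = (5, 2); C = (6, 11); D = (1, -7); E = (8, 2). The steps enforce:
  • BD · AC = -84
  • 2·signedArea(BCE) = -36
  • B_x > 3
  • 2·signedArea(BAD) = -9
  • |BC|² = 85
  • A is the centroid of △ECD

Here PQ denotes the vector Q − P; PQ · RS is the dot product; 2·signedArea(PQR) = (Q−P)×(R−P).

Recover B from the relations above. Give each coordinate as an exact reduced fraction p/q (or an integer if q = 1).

1. B_x = 4  [2·signedArea(BAD) = -9 ∩ 2·signedArea(BCE) = -36]
2. B_y = 2  [2·signedArea(BAD) = -9 ∩ 2·signedArea(BCE) = -36]
   → B = (4, 2)

B = (4, 2)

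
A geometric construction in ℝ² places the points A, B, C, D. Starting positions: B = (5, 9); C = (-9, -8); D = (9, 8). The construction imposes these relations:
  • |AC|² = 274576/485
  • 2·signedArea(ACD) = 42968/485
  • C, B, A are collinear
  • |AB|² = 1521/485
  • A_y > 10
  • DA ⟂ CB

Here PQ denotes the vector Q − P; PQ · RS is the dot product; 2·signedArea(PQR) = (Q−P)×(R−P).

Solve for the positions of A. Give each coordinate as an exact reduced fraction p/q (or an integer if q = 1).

1. A_x = 2971/485  [C, B, A are collinear ∩ DA ⟂ CB]
2. A_y = 5028/485  [C, B, A are collinear ∩ DA ⟂ CB]
   → A = (2971/485, 5028/485)

A = (2971/485, 5028/485)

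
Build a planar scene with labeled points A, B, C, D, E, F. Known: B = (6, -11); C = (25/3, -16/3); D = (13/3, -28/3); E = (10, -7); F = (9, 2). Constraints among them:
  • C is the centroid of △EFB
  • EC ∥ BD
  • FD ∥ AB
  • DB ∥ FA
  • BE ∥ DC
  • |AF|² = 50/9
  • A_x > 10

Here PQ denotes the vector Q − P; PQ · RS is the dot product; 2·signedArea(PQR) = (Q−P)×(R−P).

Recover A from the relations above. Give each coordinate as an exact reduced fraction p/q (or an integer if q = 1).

1. A_x = 32/3  [FD ∥ AB ∩ DB ∥ FA]
2. A_y = 1/3  [FD ∥ AB ∩ DB ∥ FA]
   → A = (32/3, 1/3)

A = (32/3, 1/3)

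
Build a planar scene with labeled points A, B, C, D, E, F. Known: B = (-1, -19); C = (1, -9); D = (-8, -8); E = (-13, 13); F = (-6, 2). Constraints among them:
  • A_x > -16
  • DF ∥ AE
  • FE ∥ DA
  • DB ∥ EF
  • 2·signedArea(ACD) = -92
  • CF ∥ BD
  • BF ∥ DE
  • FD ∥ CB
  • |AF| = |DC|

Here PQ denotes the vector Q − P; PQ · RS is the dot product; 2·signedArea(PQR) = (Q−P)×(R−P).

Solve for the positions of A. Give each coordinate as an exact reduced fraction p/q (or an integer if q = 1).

1. A_x = -15  [DF ∥ AE ∩ FE ∥ DA]
2. A_y = 3  [DF ∥ AE ∩ FE ∥ DA]
   → A = (-15, 3)

A = (-15, 3)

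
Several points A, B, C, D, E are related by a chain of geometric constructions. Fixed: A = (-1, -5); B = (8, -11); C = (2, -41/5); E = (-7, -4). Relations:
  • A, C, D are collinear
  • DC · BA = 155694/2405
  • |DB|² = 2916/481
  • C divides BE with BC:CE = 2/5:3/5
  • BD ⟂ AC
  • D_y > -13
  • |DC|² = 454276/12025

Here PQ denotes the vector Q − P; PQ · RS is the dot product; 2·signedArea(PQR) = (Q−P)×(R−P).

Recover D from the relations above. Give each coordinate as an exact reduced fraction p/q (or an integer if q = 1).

D = (2984/481, -6101/481)

1. D_x = 2984/481  [A, C, D are collinear ∩ BD ⟂ AC]
2. D_y = -6101/481  [A, C, D are collinear ∩ BD ⟂ AC]
   → D = (2984/481, -6101/481)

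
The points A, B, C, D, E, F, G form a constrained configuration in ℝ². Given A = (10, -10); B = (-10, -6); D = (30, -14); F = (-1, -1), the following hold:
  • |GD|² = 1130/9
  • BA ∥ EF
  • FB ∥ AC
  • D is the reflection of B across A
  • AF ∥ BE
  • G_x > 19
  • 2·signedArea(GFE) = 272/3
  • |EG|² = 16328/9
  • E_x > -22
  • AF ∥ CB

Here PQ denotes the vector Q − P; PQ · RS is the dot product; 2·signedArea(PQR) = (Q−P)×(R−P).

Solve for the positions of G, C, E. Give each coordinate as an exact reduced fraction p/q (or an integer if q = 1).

1. C_x = 1  [AF ∥ CB ∩ FB ∥ AC]
2. C_y = -15  [AF ∥ CB ∩ FB ∥ AC]
   → C = (1, -15)
3. E_x = -21  [BA ∥ EF ∩ AF ∥ BE]
4. E_y = 3  [BA ∥ EF ∩ AF ∥ BE]
   → E = (-21, 3)
5. G_x = 59/3  [line -4·x + -20·y + -344/3 = 0 ∩ |EG|² = 16328/9]
6. G_y = -29/3  [line -4·x + -20·y + -344/3 = 0 ∩ |EG|² = 16328/9]
   → G = (59/3, -29/3)

C = (1, -15)
E = (-21, 3)
G = (59/3, -29/3)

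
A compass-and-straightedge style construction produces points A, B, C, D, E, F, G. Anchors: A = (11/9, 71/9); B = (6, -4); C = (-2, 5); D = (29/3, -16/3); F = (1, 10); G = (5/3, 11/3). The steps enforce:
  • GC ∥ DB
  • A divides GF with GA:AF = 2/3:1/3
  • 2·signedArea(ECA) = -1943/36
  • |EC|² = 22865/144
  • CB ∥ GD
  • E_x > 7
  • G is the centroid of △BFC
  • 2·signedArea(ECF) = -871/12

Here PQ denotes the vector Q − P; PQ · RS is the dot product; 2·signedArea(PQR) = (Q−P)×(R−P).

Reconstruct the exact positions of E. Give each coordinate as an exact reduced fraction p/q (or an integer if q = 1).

1. E_x = 23/3  [2·signedArea(ECA) = -1943/36 ∩ 2·signedArea(ECF) = -871/12]
2. E_y = -37/12  [2·signedArea(ECA) = -1943/36 ∩ 2·signedArea(ECF) = -871/12]
   → E = (23/3, -37/12)

E = (23/3, -37/12)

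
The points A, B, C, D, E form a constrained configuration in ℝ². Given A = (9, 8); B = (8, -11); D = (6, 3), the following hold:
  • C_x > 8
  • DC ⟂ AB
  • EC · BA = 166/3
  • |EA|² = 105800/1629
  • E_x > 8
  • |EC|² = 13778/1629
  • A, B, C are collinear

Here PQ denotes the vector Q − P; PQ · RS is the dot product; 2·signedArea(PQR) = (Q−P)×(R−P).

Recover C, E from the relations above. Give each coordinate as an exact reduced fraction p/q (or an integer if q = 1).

C = (1580/181, 517/181)
E = (4657/543, -26/543)

1. C_x = 1580/181  [A, B, C are collinear ∩ DC ⟂ AB]
2. C_y = 517/181  [A, B, C are collinear ∩ DC ⟂ AB]
   → C = (1580/181, 517/181)
3. E_x = 4657/543  [line -1·x + -19·y + 23/3 = 0 ∩ |EA|² = 105800/1629]
4. E_y = -26/543  [line -1·x + -19·y + 23/3 = 0 ∩ |EA|² = 105800/1629]
   → E = (4657/543, -26/543)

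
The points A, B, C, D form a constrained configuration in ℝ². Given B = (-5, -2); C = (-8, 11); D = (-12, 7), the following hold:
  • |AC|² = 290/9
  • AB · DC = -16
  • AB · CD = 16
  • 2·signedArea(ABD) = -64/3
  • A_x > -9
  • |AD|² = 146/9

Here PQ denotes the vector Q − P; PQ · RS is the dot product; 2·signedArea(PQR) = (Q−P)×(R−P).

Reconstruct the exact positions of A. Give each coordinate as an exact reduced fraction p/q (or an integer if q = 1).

1. A_x = -25/3  [2·signedArea(ABD) = -64/3 ∩ AB · CD = 16]
2. A_y = 16/3  [2·signedArea(ABD) = -64/3 ∩ AB · CD = 16]
   → A = (-25/3, 16/3)

A = (-25/3, 16/3)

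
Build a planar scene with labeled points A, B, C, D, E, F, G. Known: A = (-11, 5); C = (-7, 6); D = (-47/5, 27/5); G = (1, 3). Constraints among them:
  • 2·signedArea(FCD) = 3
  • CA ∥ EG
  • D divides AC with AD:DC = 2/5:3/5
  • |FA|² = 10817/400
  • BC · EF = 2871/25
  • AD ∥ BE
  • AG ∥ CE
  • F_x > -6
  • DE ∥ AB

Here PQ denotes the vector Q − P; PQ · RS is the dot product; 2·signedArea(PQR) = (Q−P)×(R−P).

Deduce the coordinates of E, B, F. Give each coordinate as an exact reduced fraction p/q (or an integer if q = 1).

1. E_x = 5  [CA ∥ EG ∩ AG ∥ CE]
2. E_y = 4  [CA ∥ EG ∩ AG ∥ CE]
   → E = (5, 4)
3. B_x = 17/5  [AD ∥ BE ∩ DE ∥ AB]
4. B_y = 18/5  [AD ∥ BE ∩ DE ∥ AB]
   → B = (17/5, 18/5)
5. F_x = -29/5  [2·signedArea(FCD) = 3 ∩ BC · EF = 2871/25]
6. F_y = 101/20  [2·signedArea(FCD) = 3 ∩ BC · EF = 2871/25]
   → F = (-29/5, 101/20)

B = (17/5, 18/5)
E = (5, 4)
F = (-29/5, 101/20)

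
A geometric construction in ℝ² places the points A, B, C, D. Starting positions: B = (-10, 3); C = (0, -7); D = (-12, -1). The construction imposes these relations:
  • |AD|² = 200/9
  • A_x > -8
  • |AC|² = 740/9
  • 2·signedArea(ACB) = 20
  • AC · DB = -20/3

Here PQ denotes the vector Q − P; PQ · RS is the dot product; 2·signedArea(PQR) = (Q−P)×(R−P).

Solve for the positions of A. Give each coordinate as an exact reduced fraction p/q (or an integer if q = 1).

1. A_x = -22/3  [2·signedArea(ACB) = 20 ∩ AC · DB = -20/3]
2. A_y = -5/3  [2·signedArea(ACB) = 20 ∩ AC · DB = -20/3]
   → A = (-22/3, -5/3)

A = (-22/3, -5/3)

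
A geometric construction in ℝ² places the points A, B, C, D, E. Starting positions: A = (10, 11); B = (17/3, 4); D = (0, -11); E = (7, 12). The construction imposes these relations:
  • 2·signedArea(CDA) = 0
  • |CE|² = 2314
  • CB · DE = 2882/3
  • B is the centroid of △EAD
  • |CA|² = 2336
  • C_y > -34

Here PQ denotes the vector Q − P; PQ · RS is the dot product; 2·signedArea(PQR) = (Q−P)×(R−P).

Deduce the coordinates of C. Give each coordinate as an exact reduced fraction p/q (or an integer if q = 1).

1. C_x = -10  [2·signedArea(CDA) = 0 ∩ CB · DE = 2882/3]
2. C_y = -33  [2·signedArea(CDA) = 0 ∩ CB · DE = 2882/3]
   → C = (-10, -33)

C = (-10, -33)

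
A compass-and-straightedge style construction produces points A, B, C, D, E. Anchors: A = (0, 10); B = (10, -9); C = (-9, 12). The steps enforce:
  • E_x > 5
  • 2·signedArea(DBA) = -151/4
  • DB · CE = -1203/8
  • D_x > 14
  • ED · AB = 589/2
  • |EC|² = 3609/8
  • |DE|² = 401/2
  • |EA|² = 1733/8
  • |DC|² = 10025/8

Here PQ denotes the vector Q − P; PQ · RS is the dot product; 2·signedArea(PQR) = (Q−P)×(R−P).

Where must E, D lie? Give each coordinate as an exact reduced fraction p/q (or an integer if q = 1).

1. D_x = 59/4  [line -19·x + -10·y + 551/4 = 0 ∩ |DC|² = 10025/8]
2. D_y = -57/4  [line -19·x + -10·y + 551/4 = 0 ∩ |DC|² = 10025/8]
   → D = (59/4, -57/4)
3. E_x = 21/4  [ED · AB = 589/2 ∩ DB · CE = -1203/8]
4. E_y = -15/4  [ED · AB = 589/2 ∩ DB · CE = -1203/8]
   → E = (21/4, -15/4)

D = (59/4, -57/4)
E = (21/4, -15/4)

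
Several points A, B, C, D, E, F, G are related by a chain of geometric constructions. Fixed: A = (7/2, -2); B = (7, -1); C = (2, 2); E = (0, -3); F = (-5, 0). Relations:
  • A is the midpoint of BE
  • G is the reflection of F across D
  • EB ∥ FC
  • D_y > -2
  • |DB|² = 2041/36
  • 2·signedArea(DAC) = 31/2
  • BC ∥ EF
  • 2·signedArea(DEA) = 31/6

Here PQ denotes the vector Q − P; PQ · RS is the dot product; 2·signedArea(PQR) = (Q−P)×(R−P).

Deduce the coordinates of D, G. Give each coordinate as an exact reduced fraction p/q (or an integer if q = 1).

D = (-1/2, -5/3)
G = (4, -10/3)

1. D_x = -1/2  [2·signedArea(DAC) = 31/2 ∩ 2·signedArea(DEA) = 31/6]
2. D_y = -5/3  [2·signedArea(DAC) = 31/2 ∩ 2·signedArea(DEA) = 31/6]
   → D = (-1/2, -5/3)
3. G_x = 4  [G is the reflection of F across D]
4. G_y = -10/3  [G is the reflection of F across D]
   → G = (4, -10/3)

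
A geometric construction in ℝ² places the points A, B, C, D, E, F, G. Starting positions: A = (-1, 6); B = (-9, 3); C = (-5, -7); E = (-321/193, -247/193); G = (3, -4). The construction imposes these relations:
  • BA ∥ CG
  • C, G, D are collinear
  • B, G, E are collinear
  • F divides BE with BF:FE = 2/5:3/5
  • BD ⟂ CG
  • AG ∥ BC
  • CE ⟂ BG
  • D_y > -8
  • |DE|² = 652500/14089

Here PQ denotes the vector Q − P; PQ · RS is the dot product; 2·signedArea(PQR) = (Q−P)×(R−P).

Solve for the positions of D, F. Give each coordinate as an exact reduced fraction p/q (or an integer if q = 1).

1. D_x = -381/73  [C, G, D are collinear ∩ BD ⟂ CG]
2. D_y = -517/73  [C, G, D are collinear ∩ BD ⟂ CG]
   → D = (-381/73, -517/73)
3. F_x = -5853/965  [F divides BE with BF:FE = 2/5:3/5]
4. F_y = 1243/965  [F divides BE with BF:FE = 2/5:3/5]
   → F = (-5853/965, 1243/965)

D = (-381/73, -517/73)
F = (-5853/965, 1243/965)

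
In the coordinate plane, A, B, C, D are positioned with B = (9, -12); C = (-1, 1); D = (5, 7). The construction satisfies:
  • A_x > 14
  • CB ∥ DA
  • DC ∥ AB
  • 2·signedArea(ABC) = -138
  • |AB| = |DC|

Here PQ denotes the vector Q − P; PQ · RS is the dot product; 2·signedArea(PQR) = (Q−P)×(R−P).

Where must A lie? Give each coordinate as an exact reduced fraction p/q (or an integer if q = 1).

1. A_x = 15  [DC ∥ AB ∩ CB ∥ DA]
2. A_y = -6  [DC ∥ AB ∩ CB ∥ DA]
   → A = (15, -6)

A = (15, -6)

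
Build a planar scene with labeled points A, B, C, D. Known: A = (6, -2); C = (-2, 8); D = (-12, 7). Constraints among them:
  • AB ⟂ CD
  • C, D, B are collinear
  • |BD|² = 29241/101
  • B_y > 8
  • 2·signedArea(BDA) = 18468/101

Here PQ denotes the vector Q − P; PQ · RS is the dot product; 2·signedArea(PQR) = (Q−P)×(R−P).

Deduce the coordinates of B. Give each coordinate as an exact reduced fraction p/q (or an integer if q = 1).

1. B_x = 498/101  [C, D, B are collinear ∩ AB ⟂ CD]
2. B_y = 878/101  [C, D, B are collinear ∩ AB ⟂ CD]
   → B = (498/101, 878/101)

B = (498/101, 878/101)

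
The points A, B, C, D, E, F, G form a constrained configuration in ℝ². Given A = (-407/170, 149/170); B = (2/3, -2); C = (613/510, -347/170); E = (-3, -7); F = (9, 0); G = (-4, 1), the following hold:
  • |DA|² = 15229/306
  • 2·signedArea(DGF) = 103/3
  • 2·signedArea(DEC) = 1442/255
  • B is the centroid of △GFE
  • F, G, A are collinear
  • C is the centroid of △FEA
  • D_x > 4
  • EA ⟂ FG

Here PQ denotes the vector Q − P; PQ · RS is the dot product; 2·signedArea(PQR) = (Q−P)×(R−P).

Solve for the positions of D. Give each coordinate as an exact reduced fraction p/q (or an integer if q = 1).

D = (13/3, 3)

1. D_x = 13/3  [2·signedArea(DGF) = 103/3 ∩ 2·signedArea(DEC) = 1442/255]
2. D_y = 3  [2·signedArea(DGF) = 103/3 ∩ 2·signedArea(DEC) = 1442/255]
   → D = (13/3, 3)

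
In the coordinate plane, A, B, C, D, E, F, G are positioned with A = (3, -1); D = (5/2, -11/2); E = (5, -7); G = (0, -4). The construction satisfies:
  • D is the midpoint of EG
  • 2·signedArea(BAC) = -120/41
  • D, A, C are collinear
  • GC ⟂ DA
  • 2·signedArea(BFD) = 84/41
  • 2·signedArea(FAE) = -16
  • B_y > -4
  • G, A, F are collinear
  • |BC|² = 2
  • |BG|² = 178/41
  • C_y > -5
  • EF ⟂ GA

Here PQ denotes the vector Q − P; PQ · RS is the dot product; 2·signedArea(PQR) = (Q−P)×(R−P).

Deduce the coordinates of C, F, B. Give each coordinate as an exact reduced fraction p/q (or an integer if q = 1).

1. C_x = 108/41  [D, A, C are collinear ∩ GC ⟂ DA]
2. C_y = -176/41  [D, A, C are collinear ∩ GC ⟂ DA]
   → C = (108/41, -176/41)
3. F_x = 1  [G, A, F are collinear ∩ EF ⟂ GA]
4. F_y = -3  [G, A, F are collinear ∩ EF ⟂ GA]
   → F = (1, -3)
5. B_x = 77/41  [2·signedArea(BAC) = -120/41 ∩ 2·signedArea(BFD) = 84/41]
6. B_y = -127/41  [2·signedArea(BAC) = -120/41 ∩ 2·signedArea(BFD) = 84/41]
   → B = (77/41, -127/41)

B = (77/41, -127/41)
C = (108/41, -176/41)
F = (1, -3)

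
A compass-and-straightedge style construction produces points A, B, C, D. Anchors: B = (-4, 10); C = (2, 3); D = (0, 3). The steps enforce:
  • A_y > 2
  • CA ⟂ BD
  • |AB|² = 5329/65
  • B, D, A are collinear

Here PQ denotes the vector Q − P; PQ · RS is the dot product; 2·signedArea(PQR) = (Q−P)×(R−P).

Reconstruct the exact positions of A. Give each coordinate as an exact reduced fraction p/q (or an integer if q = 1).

A = (32/65, 139/65)

1. A_x = 32/65  [B, D, A are collinear ∩ CA ⟂ BD]
2. A_y = 139/65  [B, D, A are collinear ∩ CA ⟂ BD]
   → A = (32/65, 139/65)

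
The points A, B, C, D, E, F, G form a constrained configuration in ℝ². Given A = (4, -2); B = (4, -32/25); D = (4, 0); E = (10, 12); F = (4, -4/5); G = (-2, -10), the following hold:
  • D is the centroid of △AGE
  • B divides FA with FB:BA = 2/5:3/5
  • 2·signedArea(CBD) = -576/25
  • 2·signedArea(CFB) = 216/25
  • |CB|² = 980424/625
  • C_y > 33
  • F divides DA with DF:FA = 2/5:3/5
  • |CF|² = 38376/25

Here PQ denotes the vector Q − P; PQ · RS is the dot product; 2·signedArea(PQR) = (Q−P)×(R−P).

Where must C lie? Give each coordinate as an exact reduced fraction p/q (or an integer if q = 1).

1. C_x = 22  [2·signedArea(CBD) = -576/25]
2. C_y = 34  [|CB|² = 980424/625]
   → C = (22, 34)

C = (22, 34)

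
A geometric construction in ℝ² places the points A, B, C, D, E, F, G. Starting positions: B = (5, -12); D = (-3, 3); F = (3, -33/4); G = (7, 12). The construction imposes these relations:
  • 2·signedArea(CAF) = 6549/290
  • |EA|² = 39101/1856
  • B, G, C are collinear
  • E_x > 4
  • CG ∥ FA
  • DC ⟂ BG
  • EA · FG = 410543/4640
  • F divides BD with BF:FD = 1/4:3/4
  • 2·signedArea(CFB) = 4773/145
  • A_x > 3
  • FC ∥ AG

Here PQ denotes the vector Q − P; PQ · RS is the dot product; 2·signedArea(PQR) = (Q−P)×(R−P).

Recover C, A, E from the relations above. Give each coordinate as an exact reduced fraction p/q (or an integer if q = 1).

A = (553/145, 879/580)
C = (897/145, 324/145)
E = (666/145, -3489/1160)

1. C_x = 897/145  [B, G, C are collinear ∩ DC ⟂ BG]
2. C_y = 324/145  [B, G, C are collinear ∩ DC ⟂ BG]
   → C = (897/145, 324/145)
3. A_x = 553/145  [FC ∥ AG ∩ CG ∥ FA]
4. A_y = 879/580  [FC ∥ AG ∩ CG ∥ FA]
   → A = (553/145, 879/580)
5. E_x = 666/145  [line -4·x + -81/4·y + -197361/4640 = 0 ∩ |EA|² = 39101/1856]
6. E_y = -3489/1160  [line -4·x + -81/4·y + -197361/4640 = 0 ∩ |EA|² = 39101/1856]
   → E = (666/145, -3489/1160)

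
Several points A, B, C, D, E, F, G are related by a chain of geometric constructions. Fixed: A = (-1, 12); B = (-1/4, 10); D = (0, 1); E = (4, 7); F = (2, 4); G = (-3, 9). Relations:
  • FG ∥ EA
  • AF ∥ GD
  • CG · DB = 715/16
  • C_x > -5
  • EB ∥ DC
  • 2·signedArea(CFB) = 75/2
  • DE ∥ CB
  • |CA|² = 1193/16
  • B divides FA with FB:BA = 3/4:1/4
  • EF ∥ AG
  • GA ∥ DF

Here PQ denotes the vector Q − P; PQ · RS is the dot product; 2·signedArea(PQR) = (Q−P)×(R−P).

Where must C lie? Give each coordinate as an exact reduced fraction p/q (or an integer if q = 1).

1. C_x = -17/4  [DE ∥ CB ∩ EB ∥ DC]
2. C_y = 4  [DE ∥ CB ∩ EB ∥ DC]
   → C = (-17/4, 4)

C = (-17/4, 4)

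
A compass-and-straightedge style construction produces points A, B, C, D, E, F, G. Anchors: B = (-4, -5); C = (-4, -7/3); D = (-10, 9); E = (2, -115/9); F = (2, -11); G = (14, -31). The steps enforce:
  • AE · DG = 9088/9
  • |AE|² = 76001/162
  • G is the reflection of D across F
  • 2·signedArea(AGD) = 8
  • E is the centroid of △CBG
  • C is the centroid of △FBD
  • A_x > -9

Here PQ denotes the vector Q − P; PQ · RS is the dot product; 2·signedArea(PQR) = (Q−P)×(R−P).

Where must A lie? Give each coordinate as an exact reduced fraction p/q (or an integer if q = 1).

A = (-17/2, 37/6)

1. A_x = -17/2  [2·signedArea(AGD) = 8 ∩ AE · DG = 9088/9]
2. A_y = 37/6  [2·signedArea(AGD) = 8 ∩ AE · DG = 9088/9]
   → A = (-17/2, 37/6)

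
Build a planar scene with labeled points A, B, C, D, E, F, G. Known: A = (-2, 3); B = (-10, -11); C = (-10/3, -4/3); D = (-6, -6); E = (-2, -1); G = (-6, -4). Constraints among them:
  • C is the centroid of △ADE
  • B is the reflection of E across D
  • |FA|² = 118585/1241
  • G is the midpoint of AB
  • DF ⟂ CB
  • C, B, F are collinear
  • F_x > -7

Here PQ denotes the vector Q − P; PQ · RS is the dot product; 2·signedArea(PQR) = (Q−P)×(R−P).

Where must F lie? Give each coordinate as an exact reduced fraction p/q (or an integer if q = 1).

1. F_x = -7910/1241  [C, B, F are collinear ∩ DF ⟂ CB]
2. F_y = -7126/1241  [C, B, F are collinear ∩ DF ⟂ CB]
   → F = (-7910/1241, -7126/1241)

F = (-7910/1241, -7126/1241)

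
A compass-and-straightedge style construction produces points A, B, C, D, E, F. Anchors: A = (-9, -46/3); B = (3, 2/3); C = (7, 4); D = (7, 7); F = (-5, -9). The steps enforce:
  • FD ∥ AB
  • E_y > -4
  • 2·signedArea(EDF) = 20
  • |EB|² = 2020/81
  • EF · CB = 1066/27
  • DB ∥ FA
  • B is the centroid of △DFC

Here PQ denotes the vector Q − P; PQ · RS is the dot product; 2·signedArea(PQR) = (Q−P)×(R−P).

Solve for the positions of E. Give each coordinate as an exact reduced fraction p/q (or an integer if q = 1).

E = (1/3, -32/9)

1. E_x = 1/3  [2·signedArea(EDF) = 20 ∩ EF · CB = 1066/27]
2. E_y = -32/9  [2·signedArea(EDF) = 20 ∩ EF · CB = 1066/27]
   → E = (1/3, -32/9)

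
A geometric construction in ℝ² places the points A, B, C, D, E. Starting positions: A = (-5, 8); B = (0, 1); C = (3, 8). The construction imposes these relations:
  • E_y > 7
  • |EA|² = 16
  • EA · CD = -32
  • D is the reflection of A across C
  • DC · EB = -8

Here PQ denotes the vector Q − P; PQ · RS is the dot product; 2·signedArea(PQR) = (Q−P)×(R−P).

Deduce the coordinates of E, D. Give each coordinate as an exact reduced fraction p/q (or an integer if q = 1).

D = (11, 8)
E = (-1, 8)

1. D_x = 11  [D is the reflection of A across C]
2. D_y = 8  [D is the reflection of A across C]
   → D = (11, 8)
3. E_x = -1  [EA · CD = -32]
4. E_y = 8  [|EA|² = 16]
   → E = (-1, 8)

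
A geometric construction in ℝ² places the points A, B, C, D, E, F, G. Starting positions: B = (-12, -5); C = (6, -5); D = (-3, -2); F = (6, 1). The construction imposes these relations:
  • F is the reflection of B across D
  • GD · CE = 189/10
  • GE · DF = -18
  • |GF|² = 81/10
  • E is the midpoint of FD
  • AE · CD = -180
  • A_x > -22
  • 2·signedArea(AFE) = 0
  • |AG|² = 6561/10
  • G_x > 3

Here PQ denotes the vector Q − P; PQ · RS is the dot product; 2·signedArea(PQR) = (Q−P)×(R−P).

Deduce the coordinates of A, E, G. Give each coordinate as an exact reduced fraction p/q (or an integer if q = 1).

A = (-21, -8)
E = (3/2, -1/2)
G = (33/10, 1/10)

1. E_x = 3/2  [E is the midpoint of FD]
2. E_y = -1/2  [E is the midpoint of FD]
   → E = (3/2, -1/2)
3. G_x = 33/10  [GE · DF = -18 ∩ GD · CE = 189/10]
4. G_y = 1/10  [GE · DF = -18 ∩ GD · CE = 189/10]
   → G = (33/10, 1/10)
5. A_x = -21  [2·signedArea(AFE) = 0 ∩ AE · CD = -180]
6. A_y = -8  [2·signedArea(AFE) = 0 ∩ AE · CD = -180]
   → A = (-21, -8)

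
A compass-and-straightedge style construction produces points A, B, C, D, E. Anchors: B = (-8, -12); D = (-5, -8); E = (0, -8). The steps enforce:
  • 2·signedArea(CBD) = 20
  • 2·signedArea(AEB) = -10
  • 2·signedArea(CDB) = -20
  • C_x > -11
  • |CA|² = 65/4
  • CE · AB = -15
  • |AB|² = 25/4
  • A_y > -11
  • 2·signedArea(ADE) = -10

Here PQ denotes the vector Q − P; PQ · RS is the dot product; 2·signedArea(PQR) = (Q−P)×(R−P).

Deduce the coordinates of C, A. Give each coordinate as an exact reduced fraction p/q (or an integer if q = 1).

A = (-13/2, -10)
C = (-10, -8)

1. A_x = -13/2  [2·signedArea(ADE) = -10 ∩ 2·signedArea(AEB) = -10]
2. A_y = -10  [2·signedArea(ADE) = -10 ∩ 2·signedArea(AEB) = -10]
   → A = (-13/2, -10)
3. C_x = -10  [2·signedArea(CDB) = -20 ∩ CE · AB = -15]
4. C_y = -8  [2·signedArea(CDB) = -20 ∩ CE · AB = -15]
   → C = (-10, -8)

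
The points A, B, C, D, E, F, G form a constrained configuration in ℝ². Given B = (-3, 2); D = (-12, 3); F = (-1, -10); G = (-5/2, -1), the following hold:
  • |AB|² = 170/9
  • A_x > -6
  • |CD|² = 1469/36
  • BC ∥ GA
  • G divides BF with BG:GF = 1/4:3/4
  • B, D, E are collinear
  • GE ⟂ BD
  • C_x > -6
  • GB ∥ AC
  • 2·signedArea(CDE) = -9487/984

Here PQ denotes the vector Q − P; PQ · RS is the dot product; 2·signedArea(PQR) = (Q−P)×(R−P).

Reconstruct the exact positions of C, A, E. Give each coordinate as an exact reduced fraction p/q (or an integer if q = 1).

1. E_x = -357/164  [B, D, E are collinear ∩ GE ⟂ BD]
2. E_y = 313/164  [B, D, E are collinear ∩ GE ⟂ BD]
   → E = (-357/164, 313/164)
3. C_x = -35/6  [line 179/164·x + 1611/164·y + -6623/984 = 0 ∩ |CD|² = 1469/36]
4. C_y = 4/3  [line 179/164·x + 1611/164·y + -6623/984 = 0 ∩ |CD|² = 1469/36]
   → C = (-35/6, 4/3)
5. A_x = -16/3  [GB ∥ AC ∩ BC ∥ GA]
6. A_y = -5/3  [GB ∥ AC ∩ BC ∥ GA]
   → A = (-16/3, -5/3)

A = (-16/3, -5/3)
C = (-35/6, 4/3)
E = (-357/164, 313/164)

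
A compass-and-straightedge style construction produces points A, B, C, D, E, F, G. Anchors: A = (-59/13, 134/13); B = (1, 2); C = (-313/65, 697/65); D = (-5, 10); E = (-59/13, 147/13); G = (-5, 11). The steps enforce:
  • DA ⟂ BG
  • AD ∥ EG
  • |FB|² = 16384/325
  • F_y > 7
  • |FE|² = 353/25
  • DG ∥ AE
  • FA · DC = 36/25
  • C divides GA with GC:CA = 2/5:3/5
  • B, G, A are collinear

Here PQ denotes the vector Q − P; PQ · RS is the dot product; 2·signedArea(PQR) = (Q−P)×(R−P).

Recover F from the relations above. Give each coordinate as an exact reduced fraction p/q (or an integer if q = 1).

1. F_x = -191/65  [line -12/65·x + -47/65·y + 1682/325 = 0 ∩ |FB|² = 16384/325]
2. F_y = 514/65  [line -12/65·x + -47/65·y + 1682/325 = 0 ∩ |FB|² = 16384/325]
   → F = (-191/65, 514/65)

F = (-191/65, 514/65)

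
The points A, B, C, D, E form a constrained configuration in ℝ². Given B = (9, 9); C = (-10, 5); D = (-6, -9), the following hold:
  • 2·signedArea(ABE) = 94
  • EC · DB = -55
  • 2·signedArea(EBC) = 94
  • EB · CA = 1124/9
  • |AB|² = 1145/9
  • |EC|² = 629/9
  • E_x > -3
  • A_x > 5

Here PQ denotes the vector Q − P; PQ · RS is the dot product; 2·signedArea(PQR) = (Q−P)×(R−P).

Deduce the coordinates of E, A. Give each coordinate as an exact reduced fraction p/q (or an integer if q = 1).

A = (16/3, -5/3)
E = (-7/3, 5/3)

1. E_x = -7/3  [2·signedArea(EBC) = 94 ∩ EC · DB = -55]
2. E_y = 5/3  [2·signedArea(EBC) = 94 ∩ EC · DB = -55]
   → E = (-7/3, 5/3)
3. A_x = 16/3  [2·signedArea(ABE) = 94 ∩ EB · CA = 1124/9]
4. A_y = -5/3  [2·signedArea(ABE) = 94 ∩ EB · CA = 1124/9]
   → A = (16/3, -5/3)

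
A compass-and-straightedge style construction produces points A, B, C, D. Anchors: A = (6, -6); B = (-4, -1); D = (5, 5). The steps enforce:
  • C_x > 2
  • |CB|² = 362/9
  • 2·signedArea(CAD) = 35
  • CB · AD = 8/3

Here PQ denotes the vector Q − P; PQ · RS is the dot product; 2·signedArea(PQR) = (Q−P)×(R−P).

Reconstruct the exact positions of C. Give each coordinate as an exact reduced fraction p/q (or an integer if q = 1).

1. C_x = 7/3  [2·signedArea(CAD) = 35 ∩ CB · AD = 8/3]
2. C_y = -2/3  [2·signedArea(CAD) = 35 ∩ CB · AD = 8/3]
   → C = (7/3, -2/3)

C = (7/3, -2/3)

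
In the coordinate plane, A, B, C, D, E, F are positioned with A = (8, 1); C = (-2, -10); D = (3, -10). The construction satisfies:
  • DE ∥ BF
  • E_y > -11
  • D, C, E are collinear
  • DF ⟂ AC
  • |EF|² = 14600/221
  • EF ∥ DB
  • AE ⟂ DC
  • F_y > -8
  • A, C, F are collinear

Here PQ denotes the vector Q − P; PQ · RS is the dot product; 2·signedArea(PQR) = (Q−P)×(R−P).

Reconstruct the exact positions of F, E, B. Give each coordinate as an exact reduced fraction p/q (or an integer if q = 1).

1. F_x = 58/221  [A, C, F are collinear ∩ DF ⟂ AC]
2. F_y = -1660/221  [A, C, F are collinear ∩ DF ⟂ AC]
   → F = (58/221, -1660/221)
3. E_x = 8  [D, C, E are collinear ∩ AE ⟂ DC]
4. E_y = -10  [D, C, E are collinear ∩ AE ⟂ DC]
   → E = (8, -10)
5. B_x = -1047/221  [DE ∥ BF ∩ EF ∥ DB]
6. B_y = -1660/221  [DE ∥ BF ∩ EF ∥ DB]
   → B = (-1047/221, -1660/221)

B = (-1047/221, -1660/221)
E = (8, -10)
F = (58/221, -1660/221)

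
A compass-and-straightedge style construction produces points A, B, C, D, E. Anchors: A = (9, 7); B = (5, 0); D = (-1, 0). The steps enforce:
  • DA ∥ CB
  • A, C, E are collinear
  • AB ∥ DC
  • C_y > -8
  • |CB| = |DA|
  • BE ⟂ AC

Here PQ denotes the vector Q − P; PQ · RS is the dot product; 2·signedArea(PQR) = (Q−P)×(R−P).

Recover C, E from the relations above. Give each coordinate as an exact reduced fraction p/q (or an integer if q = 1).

1. C_x = -5  [DA ∥ CB ∩ AB ∥ DC]
2. C_y = -7  [DA ∥ CB ∩ AB ∥ DC]
   → C = (-5, -7)
3. E_x = 7/2  [A, C, E are collinear ∩ BE ⟂ AC]
4. E_y = 3/2  [A, C, E are collinear ∩ BE ⟂ AC]
   → E = (7/2, 3/2)

C = (-5, -7)
E = (7/2, 3/2)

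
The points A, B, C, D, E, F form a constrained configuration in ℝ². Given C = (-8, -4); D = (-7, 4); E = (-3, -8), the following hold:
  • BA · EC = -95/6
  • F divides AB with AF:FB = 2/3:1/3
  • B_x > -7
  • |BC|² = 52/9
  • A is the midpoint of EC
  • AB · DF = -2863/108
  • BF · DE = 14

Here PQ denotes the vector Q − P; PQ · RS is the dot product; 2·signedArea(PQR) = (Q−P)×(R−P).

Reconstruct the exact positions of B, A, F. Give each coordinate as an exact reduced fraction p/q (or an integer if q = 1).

A = (-11/2, -6)
B = (-6, -8/3)
F = (-35/6, -34/9)

1. A_x = -11/2  [A is the midpoint of EC]
2. A_y = -6  [A is the midpoint of EC]
   → A = (-11/2, -6)
3. B_x = -6  [line 5·x + -4·y + 58/3 = 0 ∩ |BC|² = 52/9]
4. B_y = -8/3  [line 5·x + -4·y + 58/3 = 0 ∩ |BC|² = 52/9]
   → B = (-6, -8/3)
5. F_x = -35/6  [BF · DE = 14 ∩ F divides AB with AF:FB = 2/3:1/3]
6. F_y = -34/9  [BF · DE = 14 ∩ F divides AB with AF:FB = 2/3:1/3]
   → F = (-35/6, -34/9)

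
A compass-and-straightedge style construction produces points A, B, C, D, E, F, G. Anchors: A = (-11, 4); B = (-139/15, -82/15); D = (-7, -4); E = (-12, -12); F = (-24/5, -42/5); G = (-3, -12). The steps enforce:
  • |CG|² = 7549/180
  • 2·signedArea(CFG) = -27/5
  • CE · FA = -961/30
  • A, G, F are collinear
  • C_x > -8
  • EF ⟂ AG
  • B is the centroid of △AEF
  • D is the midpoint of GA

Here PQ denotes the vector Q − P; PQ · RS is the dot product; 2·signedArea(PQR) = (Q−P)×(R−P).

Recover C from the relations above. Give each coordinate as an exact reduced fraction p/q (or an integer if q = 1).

1. C_x = -211/30  [CE · FA = -961/30 ∩ 2·signedArea(CFG) = -27/5]
2. C_y = -104/15  [CE · FA = -961/30 ∩ 2·signedArea(CFG) = -27/5]
   → C = (-211/30, -104/15)

C = (-211/30, -104/15)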